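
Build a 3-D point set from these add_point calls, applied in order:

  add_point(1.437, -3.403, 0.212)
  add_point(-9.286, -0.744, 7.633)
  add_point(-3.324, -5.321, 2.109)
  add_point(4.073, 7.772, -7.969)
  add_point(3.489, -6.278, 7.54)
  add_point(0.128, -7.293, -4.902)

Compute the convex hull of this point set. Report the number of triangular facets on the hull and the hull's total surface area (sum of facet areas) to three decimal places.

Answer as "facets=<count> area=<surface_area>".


Hull vertices (5/6): indices [1, 2, 3, 4, 5].

Area of each hull facet:
  f1: (p5, p3, p1) → 134.3340
  f2: (p4, p3, p1) → 141.6086
  f3: (p4, p5, p3) → 102.4837
  f4: (p2, p5, p1) → 15.6708
  f5: (p2, p4, p1) → 40.1865
  f6: (p2, p4, p5) → 34.7497
Σ area = 469.033

Euler characteristic 5−9+6 = 2 ✓

facets=6 area=469.033


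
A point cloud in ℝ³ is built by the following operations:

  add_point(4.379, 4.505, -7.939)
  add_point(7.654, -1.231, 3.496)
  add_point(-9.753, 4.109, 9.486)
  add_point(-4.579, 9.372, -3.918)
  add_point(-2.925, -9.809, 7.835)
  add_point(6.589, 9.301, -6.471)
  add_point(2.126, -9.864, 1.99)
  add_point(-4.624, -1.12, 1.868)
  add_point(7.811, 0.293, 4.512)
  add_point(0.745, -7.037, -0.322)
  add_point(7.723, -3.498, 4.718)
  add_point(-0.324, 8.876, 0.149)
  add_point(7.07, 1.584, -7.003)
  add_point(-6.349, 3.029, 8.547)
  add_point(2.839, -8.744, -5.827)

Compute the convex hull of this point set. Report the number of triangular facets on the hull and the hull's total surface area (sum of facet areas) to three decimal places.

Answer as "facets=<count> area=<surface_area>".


facets=22 area=966.635

13 of the 15 inputs are extreme points: [0, 2, 3, 4, 5, 6, 7, 8, 10, 11, 12, 13, 14].

Triangle areas on the boundary:
  f1: (p12, p5, p8) → 44.9445
  f2: (p12, p5, p0) → 10.6706
  f3: (p11, p8, p2) → 88.8296
  f4: (p11, p5, p8) → 59.2083
  f5: (p13, p8, p2) → 3.1283
  f6: (p10, p4, p6) → 33.8705
  f7: (p10, p12, p8) → 21.7507
  f8: (p10, p13, p8) → 28.1319
  f9: (p10, p4, p2) → 99.3735
  f10: (p10, p13, p2) → 3.6500
  f11: (p14, p4, p6) → 18.2233
  f12: (p14, p12, p0) → 20.6260
  f13: (p14, p10, p6) → 34.9320
  f14: (p14, p10, p12) → 64.3756
  f15: (p3, p5, p0) → 29.6593
  f16: (p3, p11, p5) → 28.2739
  f17: (p3, p11, p2) → 41.6435
  f18: (p3, p14, p0) → 70.9266
  f19: (p7, p3, p2) → 63.0913
  f20: (p7, p3, p14) → 76.8228
  f21: (p7, p4, p2) → 56.2477
  f22: (p7, p14, p4) → 68.2546
Σ area = 966.635

Euler characteristic 13−33+22 = 2 ✓


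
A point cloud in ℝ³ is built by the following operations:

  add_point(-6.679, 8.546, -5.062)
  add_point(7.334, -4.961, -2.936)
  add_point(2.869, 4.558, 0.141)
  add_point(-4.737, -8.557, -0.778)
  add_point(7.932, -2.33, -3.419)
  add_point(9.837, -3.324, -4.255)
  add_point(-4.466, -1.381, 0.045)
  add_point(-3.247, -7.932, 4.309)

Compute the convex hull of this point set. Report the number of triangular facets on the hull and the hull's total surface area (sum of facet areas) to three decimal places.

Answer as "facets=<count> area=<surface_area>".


Points on the hull: [0, 1, 2, 3, 5, 7] (6 of 8).

Triangle areas on the boundary:
  f1: (p3, p5, p0) → 135.5167
  f2: (p7, p3, p0) → 46.8176
  f3: (p2, p5, p0) → 54.3137
  f4: (p2, p7, p0) → 83.8183
  f5: (p2, p7, p5) → 80.6150
  f6: (p1, p3, p5) → 7.5483
  f7: (p1, p7, p5) → 6.6751
  f8: (p1, p7, p3) → 33.7876
Σ area = 449.092

Euler: V−E+F = 6−12+8 = 2.

facets=8 area=449.092


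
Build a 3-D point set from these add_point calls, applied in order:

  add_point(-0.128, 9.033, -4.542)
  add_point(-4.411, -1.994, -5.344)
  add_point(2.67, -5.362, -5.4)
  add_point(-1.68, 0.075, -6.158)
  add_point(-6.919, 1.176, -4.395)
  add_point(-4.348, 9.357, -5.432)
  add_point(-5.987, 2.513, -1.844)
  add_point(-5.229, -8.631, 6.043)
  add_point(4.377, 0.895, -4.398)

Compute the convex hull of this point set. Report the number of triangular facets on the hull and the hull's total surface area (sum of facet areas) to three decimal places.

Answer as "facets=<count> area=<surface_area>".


Points on the hull: [0, 1, 2, 3, 4, 5, 6, 7, 8] (9 of 9).

Area of each hull facet:
  f1: (p2, p7, p8) → 45.5023
  f2: (p6, p7, p4) → 20.4830
  f3: (p6, p5, p4) → 11.9321
  f4: (p6, p5, p7) → 15.7375
  f5: (p0, p7, p8) → 77.4521
  f6: (p0, p5, p7) → 45.7663
  f7: (p1, p5, p4) → 15.3623
  f8: (p1, p7, p4) → 27.1079
  f9: (p1, p2, p7) → 51.1584
  f10: (p3, p2, p8) → 19.0093
  f11: (p3, p0, p8) → 27.6851
  f12: (p3, p0, p5) → 19.8058
  f13: (p3, p1, p5) → 16.0856
  f14: (p3, p1, p2) → 12.3329
Σ area = 405.421

Check V−E+F: 9 − 21 + 14 = 2.

facets=14 area=405.421


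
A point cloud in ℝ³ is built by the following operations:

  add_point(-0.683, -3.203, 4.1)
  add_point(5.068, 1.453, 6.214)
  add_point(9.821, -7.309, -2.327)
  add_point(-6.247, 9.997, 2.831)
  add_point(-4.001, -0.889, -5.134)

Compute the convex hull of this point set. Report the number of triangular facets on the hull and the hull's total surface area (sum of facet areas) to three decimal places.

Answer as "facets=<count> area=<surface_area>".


facets=6 area=412.543

5 of the 5 inputs are extreme points: [0, 1, 2, 3, 4].

Triangle areas on the boundary:
  f1: (p4, p2, p3) → 98.4005
  f2: (p1, p2, p3) → 81.6427
  f3: (p0, p4, p3) → 65.8229
  f4: (p0, p1, p3) → 53.6899
  f5: (p0, p4, p2) → 64.9998
  f6: (p0, p1, p2) → 47.9876
Σ area = 412.543

Euler characteristic 5−9+6 = 2 ✓


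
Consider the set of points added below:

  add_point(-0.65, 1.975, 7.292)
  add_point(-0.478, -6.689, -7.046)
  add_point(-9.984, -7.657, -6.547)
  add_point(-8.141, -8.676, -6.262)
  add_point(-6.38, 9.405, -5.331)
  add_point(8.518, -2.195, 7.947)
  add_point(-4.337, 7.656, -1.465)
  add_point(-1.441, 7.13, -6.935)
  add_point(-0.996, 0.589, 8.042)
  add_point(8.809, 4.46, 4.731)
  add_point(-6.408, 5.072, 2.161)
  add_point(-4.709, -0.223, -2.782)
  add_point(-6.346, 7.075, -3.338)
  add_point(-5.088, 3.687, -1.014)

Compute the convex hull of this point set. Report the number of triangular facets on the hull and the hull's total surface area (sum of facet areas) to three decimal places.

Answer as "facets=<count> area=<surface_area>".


facets=18 area=800.373

Points on the hull: [0, 1, 2, 3, 4, 5, 6, 7, 8, 9, 10] (11 of 14).

Facet areas (half cross-product norm):
  f1: (p5, p8, p9) → 35.8416
  f2: (p1, p5, p9) → 66.3072
  f3: (p10, p4, p2) → 68.3283
  f4: (p10, p8, p2) → 72.2239
  f5: (p7, p4, p9) → 40.4274
  f6: (p7, p1, p9) → 106.7469
  f7: (p7, p4, p2) → 48.2041
  f8: (p7, p1, p2) → 66.2410
  f9: (p3, p1, p2) → 6.0166
  f10: (p3, p1, p5) → 63.7467
  f11: (p3, p8, p2) → 19.2443
  f12: (p3, p5, p8) → 89.2946
  f13: (p6, p4, p9) → 20.7956
  f14: (p6, p10, p9) → 36.4936
  f15: (p6, p10, p4) → 9.0849
  f16: (p0, p8, p9) → 6.9184
  f17: (p0, p10, p9) → 38.4996
  f18: (p0, p10, p8) → 5.9584
Σ area = 800.373

Check V−E+F: 11 − 27 + 18 = 2.


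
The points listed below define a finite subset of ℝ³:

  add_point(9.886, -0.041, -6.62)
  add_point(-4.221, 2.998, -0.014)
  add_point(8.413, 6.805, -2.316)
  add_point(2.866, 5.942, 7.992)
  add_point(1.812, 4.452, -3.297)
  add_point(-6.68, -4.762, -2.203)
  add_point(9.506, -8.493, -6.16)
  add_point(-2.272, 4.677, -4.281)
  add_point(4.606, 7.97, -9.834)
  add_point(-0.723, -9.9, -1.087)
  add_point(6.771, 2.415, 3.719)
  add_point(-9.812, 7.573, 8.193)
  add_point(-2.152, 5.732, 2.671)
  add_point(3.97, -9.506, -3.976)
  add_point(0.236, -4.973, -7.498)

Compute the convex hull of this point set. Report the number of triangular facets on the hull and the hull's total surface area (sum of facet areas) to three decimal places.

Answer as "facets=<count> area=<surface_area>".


Points on the hull: [0, 2, 3, 5, 6, 7, 8, 9, 10, 11, 13, 14] (12 of 15).

Facet areas (half cross-product norm):
  f1: (p3, p9, p11) → 118.6116
  f2: (p5, p9, p11) → 54.9701
  f3: (p6, p8, p0) → 26.6323
  f4: (p2, p8, p0) → 33.6788
  f5: (p2, p8, p11) → 89.4386
  f6: (p2, p3, p11) → 66.0992
  f7: (p7, p8, p11) → 42.4235
  f8: (p7, p5, p11) → 77.3104
  f9: (p7, p5, p8) → 34.3558
  f10: (p10, p3, p9) → 48.4908
  f11: (p10, p6, p9) → 80.1822
  f12: (p10, p2, p3) → 24.5123
  f13: (p10, p6, p0) → 46.3258
  f14: (p10, p2, p0) → 31.3933
  f15: (p13, p6, p9) → 3.3122
  f16: (p14, p5, p8) → 56.9913
  f17: (p14, p6, p8) → 69.2143
  f18: (p14, p13, p6) → 20.2403
  f19: (p14, p5, p9) → 29.4506
  f20: (p14, p13, p9) → 18.7121
Σ area = 972.345

Euler characteristic 12−30+20 = 2 ✓

facets=20 area=972.345


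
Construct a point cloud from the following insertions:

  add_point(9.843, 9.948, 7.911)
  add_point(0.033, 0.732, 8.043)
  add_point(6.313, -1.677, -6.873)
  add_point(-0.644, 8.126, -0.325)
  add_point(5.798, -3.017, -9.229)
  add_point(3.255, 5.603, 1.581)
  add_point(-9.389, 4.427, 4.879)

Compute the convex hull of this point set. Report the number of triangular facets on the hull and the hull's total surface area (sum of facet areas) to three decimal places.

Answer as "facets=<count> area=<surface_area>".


facets=8 area=540.564

6 of the 7 inputs are extreme points: [0, 1, 2, 3, 4, 6].

Area of each hull facet:
  f1: (p1, p0, p6) → 65.2173
  f2: (p1, p4, p6) → 98.3325
  f3: (p3, p0, p6) → 67.3523
  f4: (p3, p4, p6) → 78.9633
  f5: (p3, p4, p0) → 104.5069
  f6: (p2, p4, p0) → 3.8568
  f7: (p2, p1, p0) → 108.1636
  f8: (p2, p1, p4) → 14.1713
Σ area = 540.564

Euler characteristic 6−12+8 = 2 ✓


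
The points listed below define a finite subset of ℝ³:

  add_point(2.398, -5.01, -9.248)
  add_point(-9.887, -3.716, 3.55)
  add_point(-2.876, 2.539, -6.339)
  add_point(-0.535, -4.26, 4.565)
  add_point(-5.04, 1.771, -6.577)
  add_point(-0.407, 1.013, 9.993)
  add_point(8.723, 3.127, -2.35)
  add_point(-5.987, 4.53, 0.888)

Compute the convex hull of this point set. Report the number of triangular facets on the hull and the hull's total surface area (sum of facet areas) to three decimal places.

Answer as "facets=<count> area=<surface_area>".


8 of the 8 inputs are extreme points: [0, 1, 2, 3, 4, 5, 6, 7].

Area of each hull facet:
  f1: (p5, p7, p1) → 51.0461
  f2: (p5, p7, p6) → 80.0256
  f3: (p4, p7, p1) → 38.0766
  f4: (p4, p0, p1) → 63.7635
  f5: (p3, p0, p6) → 77.2865
  f6: (p3, p5, p6) → 51.8848
  f7: (p3, p0, p1) → 66.2629
  f8: (p3, p5, p1) → 35.6065
  f9: (p2, p7, p6) → 49.7396
  f10: (p2, p4, p7) → 9.2049
  f11: (p2, p0, p6) → 54.8340
  f12: (p2, p4, p0) → 10.8721
Σ area = 588.603

Euler characteristic 8−18+12 = 2 ✓

facets=12 area=588.603


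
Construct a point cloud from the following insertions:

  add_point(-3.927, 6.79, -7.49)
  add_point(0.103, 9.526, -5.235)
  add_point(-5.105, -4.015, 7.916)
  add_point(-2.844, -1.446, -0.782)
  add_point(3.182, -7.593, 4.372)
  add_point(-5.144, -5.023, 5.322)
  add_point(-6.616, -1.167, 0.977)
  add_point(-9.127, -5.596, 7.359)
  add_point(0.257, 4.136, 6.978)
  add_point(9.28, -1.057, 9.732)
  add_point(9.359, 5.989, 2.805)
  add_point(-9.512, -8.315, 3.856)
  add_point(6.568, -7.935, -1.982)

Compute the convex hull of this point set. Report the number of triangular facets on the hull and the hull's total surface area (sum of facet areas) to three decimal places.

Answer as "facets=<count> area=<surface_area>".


facets=16 area=888.942

Points on the hull: [0, 1, 2, 4, 7, 8, 9, 10, 11, 12] (10 of 13).

Triangle areas on the boundary:
  f1: (p12, p0, p11) → 147.8634
  f2: (p12, p1, p10) → 95.3161
  f3: (p12, p1, p0) → 50.2157
  f4: (p8, p1, p10) → 61.1052
  f5: (p8, p1, p0) → 35.1968
  f6: (p7, p0, p11) → 43.8085
  f7: (p7, p8, p0) → 103.3397
  f8: (p9, p12, p10) → 66.4835
  f9: (p9, p8, p10) → 45.5590
  f10: (p2, p7, p8) → 12.9687
  f11: (p2, p9, p8) → 52.7466
  f12: (p2, p9, p7) → 5.4687
  f13: (p4, p12, p11) → 41.4007
  f14: (p4, p9, p12) → 36.7402
  f15: (p4, p7, p11) → 27.9872
  f16: (p4, p9, p7) → 62.7417
Σ area = 888.942

Check V−E+F: 10 − 24 + 16 = 2.


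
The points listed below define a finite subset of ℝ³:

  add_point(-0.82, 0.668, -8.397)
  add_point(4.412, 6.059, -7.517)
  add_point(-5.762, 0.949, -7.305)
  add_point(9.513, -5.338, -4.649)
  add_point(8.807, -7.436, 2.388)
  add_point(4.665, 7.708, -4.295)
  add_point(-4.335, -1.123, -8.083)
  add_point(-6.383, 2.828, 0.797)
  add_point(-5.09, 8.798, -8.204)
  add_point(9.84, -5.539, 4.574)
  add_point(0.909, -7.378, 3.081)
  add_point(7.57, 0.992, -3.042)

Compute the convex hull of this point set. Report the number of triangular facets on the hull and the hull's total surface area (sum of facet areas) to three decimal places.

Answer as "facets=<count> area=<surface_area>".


facets=20 area=677.498

Points on the hull: [0, 1, 2, 3, 4, 5, 6, 7, 8, 9, 10, 11] (12 of 12).

Triangle areas on the boundary:
  f1: (p10, p9, p7) → 53.3878
  f2: (p5, p9, p7) → 106.6450
  f3: (p5, p8, p7) → 55.5956
  f4: (p2, p10, p7) → 53.1034
  f5: (p2, p8, p7) → 32.8757
  f6: (p1, p0, p8) → 33.0063
  f7: (p1, p5, p8) → 17.9831
  f8: (p1, p3, p0) → 45.6940
  f9: (p4, p10, p9) → 11.7367
  f10: (p4, p3, p9) → 10.0003
  f11: (p4, p3, p10) → 28.7845
  f12: (p11, p5, p9) → 23.6203
  f13: (p11, p3, p9) → 30.7786
  f14: (p11, p1, p5) → 13.0941
  f15: (p11, p1, p3) → 20.1404
  f16: (p6, p2, p10) → 17.2344
  f17: (p6, p3, p10) → 76.6055
  f18: (p6, p3, p0) → 21.5779
  f19: (p6, p0, p8) → 18.1732
  f20: (p6, p2, p8) → 7.4610
Σ area = 677.498

Euler: V−E+F = 12−30+20 = 2.


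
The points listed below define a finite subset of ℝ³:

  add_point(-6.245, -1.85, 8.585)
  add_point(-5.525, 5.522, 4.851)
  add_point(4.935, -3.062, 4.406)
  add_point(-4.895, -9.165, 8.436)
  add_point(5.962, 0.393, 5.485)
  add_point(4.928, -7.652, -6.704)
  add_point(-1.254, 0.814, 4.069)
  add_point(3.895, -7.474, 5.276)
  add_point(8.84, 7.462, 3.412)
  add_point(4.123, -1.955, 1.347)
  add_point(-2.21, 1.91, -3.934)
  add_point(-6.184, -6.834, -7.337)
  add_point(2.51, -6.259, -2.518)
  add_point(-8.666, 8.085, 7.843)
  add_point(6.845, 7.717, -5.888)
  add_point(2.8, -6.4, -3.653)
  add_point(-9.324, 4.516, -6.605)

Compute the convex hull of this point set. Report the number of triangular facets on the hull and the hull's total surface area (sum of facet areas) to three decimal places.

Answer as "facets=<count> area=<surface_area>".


facets=16 area=1151.432

Extreme-point indices: [0, 3, 4, 5, 7, 8, 11, 13, 14, 16] — 10 of 17 on the boundary.

Per-facet area ½‖(b−a)×(c−a)‖:
  f1: (p13, p3, p16) → 129.1468
  f2: (p0, p13, p3) → 4.1245
  f3: (p14, p5, p8) → 73.6915
  f4: (p14, p13, p16) → 121.8129
  f5: (p14, p13, p8) → 85.9077
  f6: (p11, p3, p16) → 93.8936
  f7: (p11, p5, p3) → 88.2922
  f8: (p11, p14, p16) → 97.0839
  f9: (p11, p14, p5) → 86.4201
  f10: (p7, p5, p8) → 94.4551
  f11: (p7, p5, p3) → 52.0975
  f12: (p4, p7, p8) → 10.0584
  f13: (p4, p7, p3) → 35.4133
  f14: (p4, p0, p3) → 47.5881
  f15: (p4, p13, p8) → 65.9142
  f16: (p4, p0, p13) → 65.5320
Σ area = 1151.432

Euler: V−E+F = 10−24+16 = 2.


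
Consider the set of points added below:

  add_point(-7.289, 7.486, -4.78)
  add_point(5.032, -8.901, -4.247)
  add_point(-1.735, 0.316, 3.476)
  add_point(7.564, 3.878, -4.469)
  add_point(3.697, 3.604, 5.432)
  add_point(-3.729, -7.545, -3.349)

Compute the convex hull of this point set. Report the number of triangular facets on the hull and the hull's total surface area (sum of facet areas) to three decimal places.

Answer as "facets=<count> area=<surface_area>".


facets=8 area=506.238

Hull vertices (6/6): indices [0, 1, 2, 3, 4, 5].

Triangle areas on the boundary:
  f1: (p1, p3, p0) → 99.5046
  f2: (p4, p3, p0) → 76.7732
  f3: (p4, p1, p3) → 68.8353
  f4: (p5, p1, p0) → 64.3800
  f5: (p2, p4, p1) → 45.6333
  f6: (p2, p5, p1) → 47.2237
  f7: (p2, p4, p0) → 39.1238
  f8: (p2, p5, p0) → 64.7638
Σ area = 506.238

Euler: V−E+F = 6−12+8 = 2.


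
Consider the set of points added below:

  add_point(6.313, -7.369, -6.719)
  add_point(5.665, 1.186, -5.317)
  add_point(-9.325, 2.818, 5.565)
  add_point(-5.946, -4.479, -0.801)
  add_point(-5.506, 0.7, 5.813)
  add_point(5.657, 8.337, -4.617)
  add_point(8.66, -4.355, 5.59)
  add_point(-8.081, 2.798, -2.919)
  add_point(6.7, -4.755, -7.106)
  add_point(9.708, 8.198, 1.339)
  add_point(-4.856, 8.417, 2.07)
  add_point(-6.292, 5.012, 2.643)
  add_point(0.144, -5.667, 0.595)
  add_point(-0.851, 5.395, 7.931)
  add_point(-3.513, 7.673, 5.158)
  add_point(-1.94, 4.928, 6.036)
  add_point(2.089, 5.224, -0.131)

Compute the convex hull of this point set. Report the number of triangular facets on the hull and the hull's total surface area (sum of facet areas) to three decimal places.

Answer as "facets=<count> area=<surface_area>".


Hull vertices (13/17): indices [0, 2, 3, 4, 5, 6, 7, 8, 9, 10, 12, 13, 14].

Facet areas (half cross-product norm):
  f1: (p14, p10, p2) → 12.9943
  f2: (p14, p10, p9) → 23.5823
  f3: (p7, p10, p2) → 29.3241
  f4: (p12, p6, p0) → 47.9037
  f5: (p4, p12, p6) → 49.2464
  f6: (p13, p6, p9) → 76.2535
  f7: (p13, p14, p9) → 28.4540
  f8: (p13, p4, p6) → 47.8648
  f9: (p13, p14, p2) → 16.8637
  f10: (p13, p4, p2) → 14.5968
  f11: (p8, p7, p0) → 22.0023
  f12: (p8, p6, p9) → 82.1549
  f13: (p8, p6, p0) → 17.0921
  f14: (p5, p10, p9) → 44.8613
  f15: (p5, p7, p10) → 50.9419
  f16: (p5, p8, p9) → 47.9512
  f17: (p5, p8, p7) → 95.9281
  f18: (p3, p7, p0) → 51.9726
  f19: (p3, p12, p0) → 27.1893
  f20: (p3, p7, p2) → 32.8956
  f21: (p3, p4, p2) → 17.9952
  f22: (p3, p4, p12) → 26.5940
Σ area = 864.662

Euler characteristic 13−33+22 = 2 ✓

facets=22 area=864.662


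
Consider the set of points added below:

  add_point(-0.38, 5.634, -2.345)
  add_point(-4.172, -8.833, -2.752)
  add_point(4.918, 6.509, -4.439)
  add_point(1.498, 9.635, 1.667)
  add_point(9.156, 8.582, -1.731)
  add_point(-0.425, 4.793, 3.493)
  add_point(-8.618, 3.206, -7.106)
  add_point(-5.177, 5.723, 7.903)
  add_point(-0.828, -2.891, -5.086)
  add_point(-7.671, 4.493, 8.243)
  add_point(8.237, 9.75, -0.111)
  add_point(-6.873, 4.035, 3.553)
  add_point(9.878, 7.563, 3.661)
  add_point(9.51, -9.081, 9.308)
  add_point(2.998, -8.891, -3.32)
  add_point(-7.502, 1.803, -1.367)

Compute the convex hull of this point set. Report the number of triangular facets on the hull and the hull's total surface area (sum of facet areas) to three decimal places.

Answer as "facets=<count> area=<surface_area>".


facets=20 area=1061.372

Hull vertices (12/16): indices [1, 2, 3, 4, 6, 7, 8, 9, 10, 12, 13, 14].

Per-facet area ½‖(b−a)×(c−a)‖:
  f1: (p7, p13, p12) → 135.1291
  f2: (p7, p9, p13) → 27.8685
  f3: (p2, p10, p6) → 29.9505
  f4: (p1, p9, p6) → 100.8127
  f5: (p1, p14, p6) → 46.3560
  f6: (p1, p9, p13) → 155.5203
  f7: (p1, p14, p13) → 47.1252
  f8: (p3, p9, p6) → 85.5609
  f9: (p3, p7, p9) → 7.3998
  f10: (p3, p10, p6) → 44.3788
  f11: (p3, p10, p12) → 16.1070
  f12: (p3, p7, p12) → 40.3055
  f13: (p8, p14, p6) → 12.1072
  f14: (p8, p2, p6) → 55.4282
  f15: (p8, p2, p14) → 36.8790
  f16: (p4, p2, p10) → 5.7994
  f17: (p4, p2, p14) → 38.0549
  f18: (p4, p10, p12) → 5.0176
  f19: (p4, p13, p12) → 42.5577
  f20: (p4, p14, p13) → 129.0142
Σ area = 1061.372

Check V−E+F: 12 − 30 + 20 = 2.


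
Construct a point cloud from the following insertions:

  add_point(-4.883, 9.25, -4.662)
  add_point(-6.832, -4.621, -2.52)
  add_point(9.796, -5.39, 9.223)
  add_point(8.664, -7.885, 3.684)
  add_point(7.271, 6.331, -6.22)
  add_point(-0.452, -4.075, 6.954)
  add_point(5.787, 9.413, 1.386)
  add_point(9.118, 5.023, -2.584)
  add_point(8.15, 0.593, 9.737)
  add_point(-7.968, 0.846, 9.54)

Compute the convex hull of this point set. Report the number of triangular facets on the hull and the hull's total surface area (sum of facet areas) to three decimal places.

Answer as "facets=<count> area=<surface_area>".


Points on the hull: [0, 1, 2, 3, 4, 5, 6, 7, 8, 9] (10 of 10).

Facet areas (half cross-product norm):
  f1: (p8, p2, p9) → 48.2058
  f2: (p8, p6, p9) → 97.5098
  f3: (p5, p2, p9) → 30.6320
  f4: (p5, p1, p9) → 52.4317
  f5: (p3, p1, p4) → 132.8936
  f6: (p3, p5, p2) → 30.9709
  f7: (p3, p5, p1) → 58.1648
  f8: (p0, p4, p6) → 48.7950
  f9: (p0, p1, p4) → 88.9913
  f10: (p0, p6, p9) → 99.6755
  f11: (p0, p1, p9) → 91.0778
  f12: (p7, p4, p6) → 14.4885
  f13: (p7, p8, p6) → 41.4802
  f14: (p7, p8, p2) → 39.8044
  f15: (p7, p3, p2) → 44.3473
  f16: (p7, p3, p4) → 23.8350
Σ area = 943.304

Euler characteristic 10−24+16 = 2 ✓

facets=16 area=943.304


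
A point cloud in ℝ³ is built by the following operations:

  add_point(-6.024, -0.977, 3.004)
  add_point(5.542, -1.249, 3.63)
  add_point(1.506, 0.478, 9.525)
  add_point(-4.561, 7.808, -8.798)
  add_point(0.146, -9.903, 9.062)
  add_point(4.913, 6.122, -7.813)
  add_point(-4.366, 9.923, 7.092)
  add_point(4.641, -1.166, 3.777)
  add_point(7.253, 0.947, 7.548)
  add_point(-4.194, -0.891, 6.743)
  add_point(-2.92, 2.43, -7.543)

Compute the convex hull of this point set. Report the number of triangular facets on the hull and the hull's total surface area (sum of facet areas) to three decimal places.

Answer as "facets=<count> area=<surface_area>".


facets=16 area=758.270

Hull vertices (10/11): indices [0, 1, 2, 3, 4, 5, 6, 8, 9, 10].

Triangle areas on the boundary:
  f1: (p3, p6, p0) → 83.2660
  f2: (p9, p6, p0) → 22.5072
  f3: (p9, p4, p0) → 19.8553
  f4: (p9, p4, p6) → 26.7385
  f5: (p2, p6, p8) → 32.4623
  f6: (p2, p4, p8) → 31.3941
  f7: (p2, p4, p6) → 39.7652
  f8: (p5, p6, p8) → 113.3266
  f9: (p5, p3, p6) → 77.2230
  f10: (p1, p4, p8) → 27.5496
  f11: (p1, p5, p8) → 29.1789
  f12: (p1, p5, p4) → 49.4229
  f13: (p10, p5, p3) → 24.6850
  f14: (p10, p5, p4) → 89.6413
  f15: (p10, p3, p0) → 30.4004
  f16: (p10, p4, p0) → 60.8538
Σ area = 758.270

Check V−E+F: 10 − 24 + 16 = 2.


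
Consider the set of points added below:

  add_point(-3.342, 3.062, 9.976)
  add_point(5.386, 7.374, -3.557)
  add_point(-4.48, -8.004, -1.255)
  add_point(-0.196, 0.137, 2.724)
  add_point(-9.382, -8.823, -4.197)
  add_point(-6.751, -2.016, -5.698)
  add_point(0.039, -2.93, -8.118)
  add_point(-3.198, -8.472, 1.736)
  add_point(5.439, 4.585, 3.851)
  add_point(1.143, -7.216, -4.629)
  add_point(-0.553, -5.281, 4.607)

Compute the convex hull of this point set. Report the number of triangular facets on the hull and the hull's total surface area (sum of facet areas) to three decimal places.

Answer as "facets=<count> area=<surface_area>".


Hull vertices (9/11): indices [0, 1, 4, 5, 6, 7, 8, 9, 10].

Facet areas (half cross-product norm):
  f1: (p1, p0, p8) → 35.0399
  f2: (p10, p0, p8) → 51.0515
  f3: (p5, p0, p4) → 61.8742
  f4: (p5, p1, p0) → 115.0248
  f5: (p9, p1, p8) → 58.0527
  f6: (p9, p10, p8) → 55.4458
  f7: (p7, p9, p4) → 33.0641
  f8: (p7, p9, p10) → 19.6296
  f9: (p7, p0, p4) → 54.9416
  f10: (p7, p10, p0) → 19.3563
  f11: (p6, p5, p1) → 44.6150
  f12: (p6, p9, p1) → 33.3229
  f13: (p6, p5, p4) → 25.9682
  f14: (p6, p9, p4) → 29.9832
Σ area = 637.370

Check V−E+F: 9 − 21 + 14 = 2.

facets=14 area=637.370


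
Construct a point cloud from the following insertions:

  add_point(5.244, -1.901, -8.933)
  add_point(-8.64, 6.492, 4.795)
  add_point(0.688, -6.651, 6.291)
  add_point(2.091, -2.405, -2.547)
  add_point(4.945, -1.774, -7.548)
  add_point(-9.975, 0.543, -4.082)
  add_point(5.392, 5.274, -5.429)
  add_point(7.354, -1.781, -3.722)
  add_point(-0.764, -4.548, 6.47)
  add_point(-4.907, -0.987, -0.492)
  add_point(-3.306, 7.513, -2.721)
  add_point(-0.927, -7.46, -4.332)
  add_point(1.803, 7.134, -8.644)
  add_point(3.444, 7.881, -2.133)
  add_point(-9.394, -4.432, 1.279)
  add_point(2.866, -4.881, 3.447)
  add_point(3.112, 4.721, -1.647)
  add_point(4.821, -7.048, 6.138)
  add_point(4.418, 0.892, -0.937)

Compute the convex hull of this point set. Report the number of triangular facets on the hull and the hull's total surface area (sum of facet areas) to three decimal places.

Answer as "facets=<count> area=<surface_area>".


facets=22 area=820.277

Points on the hull: [0, 1, 2, 5, 6, 7, 8, 10, 11, 12, 13, 14, 17] (13 of 19).

Facet areas (half cross-product norm):
  f1: (p6, p13, p7) → 15.3118
  f2: (p6, p12, p13) → 11.9457
  f3: (p10, p1, p5) → 42.1516
  f4: (p10, p12, p5) → 36.3125
  f5: (p10, p1, p13) → 27.0995
  f6: (p10, p12, p13) → 21.6286
  f7: (p14, p11, p5) → 38.5528
  f8: (p14, p1, p5) → 38.3746
  f9: (p14, p1, p8) → 56.7112
  f10: (p17, p13, p7) → 59.0843
  f11: (p17, p1, p13) → 115.8435
  f12: (p17, p1, p8) → 22.1714
  f13: (p0, p6, p7) → 20.2434
  f14: (p0, p6, p12) → 20.6098
  f15: (p0, p17, p7) → 22.8734
  f16: (p0, p17, p11) → 56.4981
  f17: (p0, p12, p5) → 68.3299
  f18: (p0, p11, p5) → 57.0177
  f19: (p2, p14, p8) → 11.4609
  f20: (p2, p17, p8) → 4.0678
  f21: (p2, p14, p11) → 51.7287
  f22: (p2, p17, p11) → 22.2600
Σ area = 820.277

Euler characteristic 13−33+22 = 2 ✓


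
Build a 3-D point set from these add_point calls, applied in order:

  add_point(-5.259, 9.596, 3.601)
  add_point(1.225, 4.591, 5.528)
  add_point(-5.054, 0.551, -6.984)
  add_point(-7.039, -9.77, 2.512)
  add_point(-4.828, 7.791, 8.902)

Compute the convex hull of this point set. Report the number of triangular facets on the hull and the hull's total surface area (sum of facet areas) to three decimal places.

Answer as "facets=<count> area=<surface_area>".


Points on the hull: [0, 1, 2, 3, 4] (5 of 5).

Triangle areas on the boundary:
  f1: (p2, p1, p3) → 97.9984
  f2: (p2, p0, p3) → 98.5464
  f3: (p2, p0, p1) → 57.1016
  f4: (p4, p1, p3) → 64.2021
  f5: (p4, p0, p3) → 52.8213
  f6: (p4, p0, p1) → 20.9021
Σ area = 391.572

Check V−E+F: 5 − 9 + 6 = 2.

facets=6 area=391.572


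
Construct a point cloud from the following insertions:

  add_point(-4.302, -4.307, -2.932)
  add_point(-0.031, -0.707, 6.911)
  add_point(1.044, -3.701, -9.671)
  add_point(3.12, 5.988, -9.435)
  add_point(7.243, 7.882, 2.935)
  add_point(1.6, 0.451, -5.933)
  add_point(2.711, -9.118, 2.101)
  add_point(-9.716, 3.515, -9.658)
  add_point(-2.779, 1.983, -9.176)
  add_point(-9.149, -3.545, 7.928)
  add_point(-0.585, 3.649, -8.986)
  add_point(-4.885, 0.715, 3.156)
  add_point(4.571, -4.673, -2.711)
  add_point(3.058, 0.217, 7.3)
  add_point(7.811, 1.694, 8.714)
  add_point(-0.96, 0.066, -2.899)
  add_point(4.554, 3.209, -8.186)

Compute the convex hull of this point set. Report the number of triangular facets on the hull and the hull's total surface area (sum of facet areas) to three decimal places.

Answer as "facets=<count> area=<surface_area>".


Points on the hull: [0, 2, 3, 4, 6, 7, 9, 12, 14, 16] (10 of 17).

Per-facet area ½‖(b−a)×(c−a)‖:
  f1: (p9, p6, p14) → 96.0725
  f2: (p3, p2, p7) → 59.6360
  f3: (p12, p6, p14) → 44.7029
  f4: (p12, p2, p6) → 21.7393
  f5: (p0, p2, p7) → 49.1099
  f6: (p0, p9, p7) → 66.3476
  f7: (p0, p2, p6) → 42.6075
  f8: (p0, p9, p6) → 58.2664
  f9: (p4, p3, p7) → 80.6687
  f10: (p4, p9, p7) → 178.2780
  f11: (p4, p9, p14) → 74.8356
  f12: (p16, p3, p2) → 11.7737
  f13: (p16, p12, p2) → 29.9757
  f14: (p16, p4, p3) → 20.6721
  f15: (p16, p12, p14) → 64.3590
  f16: (p16, p4, p14) → 49.0896
Σ area = 948.134

Euler: V−E+F = 10−24+16 = 2.

facets=16 area=948.134


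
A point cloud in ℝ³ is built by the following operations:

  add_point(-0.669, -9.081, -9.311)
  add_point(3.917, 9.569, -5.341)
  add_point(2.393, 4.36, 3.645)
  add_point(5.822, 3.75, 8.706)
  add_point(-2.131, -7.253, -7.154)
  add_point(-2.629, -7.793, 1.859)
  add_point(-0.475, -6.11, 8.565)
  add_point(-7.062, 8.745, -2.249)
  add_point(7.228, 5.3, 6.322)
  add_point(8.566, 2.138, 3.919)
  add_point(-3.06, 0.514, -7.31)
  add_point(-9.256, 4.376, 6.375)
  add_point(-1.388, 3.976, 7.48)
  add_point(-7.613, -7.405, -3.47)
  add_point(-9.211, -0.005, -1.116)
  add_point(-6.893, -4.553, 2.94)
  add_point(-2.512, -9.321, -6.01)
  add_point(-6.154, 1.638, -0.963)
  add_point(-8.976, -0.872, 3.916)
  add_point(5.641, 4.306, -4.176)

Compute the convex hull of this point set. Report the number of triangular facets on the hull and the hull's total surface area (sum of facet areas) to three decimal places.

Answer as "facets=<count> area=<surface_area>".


facets=28 area=996.500

Points on the hull: [0, 1, 3, 5, 6, 7, 8, 9, 10, 11, 13, 14, 15, 16, 18, 19] (16 of 20).

Triangle areas on the boundary:
  f1: (p8, p1, p9) → 26.4559
  f2: (p7, p8, p11) → 79.2693
  f3: (p7, p8, p1) → 73.4774
  f4: (p19, p1, p9) → 21.5256
  f5: (p3, p6, p9) → 33.6261
  f6: (p3, p8, p9) → 6.5076
  f7: (p3, p6, p11) → 77.4274
  f8: (p3, p8, p11) → 23.0818
  f9: (p0, p19, p1) → 35.3102
  f10: (p0, p13, p16) → 7.3908
  f11: (p0, p19, p9) → 67.7724
  f12: (p0, p6, p9) → 115.1630
  f13: (p0, p6, p16) → 18.4135
  f14: (p18, p6, p11) → 30.5957
  f15: (p5, p6, p16) → 9.1605
  f16: (p5, p13, p16) → 21.0362
  f17: (p5, p13, p6) → 13.2335
  f18: (p10, p7, p1) → 53.6565
  f19: (p10, p0, p1) → 45.2719
  f20: (p10, p0, p13) → 40.9195
  f21: (p15, p13, p6) → 24.6483
  f22: (p15, p18, p6) → 17.5547
  f23: (p15, p18, p13) → 13.2709
  f24: (p14, p18, p13) → 20.1043
  f25: (p14, p10, p7) → 37.7230
  f26: (p14, p10, p13) → 33.1036
  f27: (p14, p7, p11) → 36.4876
  f28: (p14, p18, p11) → 14.3131
Σ area = 996.500

Euler characteristic 16−42+28 = 2 ✓


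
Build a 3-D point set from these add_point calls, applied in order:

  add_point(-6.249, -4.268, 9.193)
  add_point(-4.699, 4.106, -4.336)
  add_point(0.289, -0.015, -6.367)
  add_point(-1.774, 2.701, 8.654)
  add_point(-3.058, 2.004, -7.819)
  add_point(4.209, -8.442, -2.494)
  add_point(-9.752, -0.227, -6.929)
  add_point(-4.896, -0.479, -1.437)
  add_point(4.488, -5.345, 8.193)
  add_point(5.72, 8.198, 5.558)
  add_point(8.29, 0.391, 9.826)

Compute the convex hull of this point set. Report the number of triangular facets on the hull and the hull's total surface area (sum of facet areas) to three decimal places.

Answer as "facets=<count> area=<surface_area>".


facets=16 area=794.024

Points on the hull: [0, 1, 2, 3, 4, 5, 6, 8, 9, 10] (10 of 11).

Facet areas (half cross-product norm):
  f1: (p9, p5, p10) → 72.6362
  f2: (p0, p5, p6) → 120.1949
  f3: (p4, p5, p6) → 47.9583
  f4: (p8, p5, p10) → 34.9319
  f5: (p8, p0, p10) → 34.5875
  f6: (p8, p0, p5) → 60.0571
  f7: (p3, p9, p10) → 41.4468
  f8: (p3, p0, p10) → 40.7360
  f9: (p3, p0, p6) → 69.6881
  f10: (p1, p4, p6) → 14.8745
  f11: (p1, p4, p9) → 30.0858
  f12: (p1, p3, p6) → 42.8740
  f13: (p1, p3, p9) → 64.2769
  f14: (p2, p9, p5) → 77.8503
  f15: (p2, p4, p5) → 11.0010
  f16: (p2, p4, p9) → 30.8245
Σ area = 794.024

Check V−E+F: 10 − 24 + 16 = 2.


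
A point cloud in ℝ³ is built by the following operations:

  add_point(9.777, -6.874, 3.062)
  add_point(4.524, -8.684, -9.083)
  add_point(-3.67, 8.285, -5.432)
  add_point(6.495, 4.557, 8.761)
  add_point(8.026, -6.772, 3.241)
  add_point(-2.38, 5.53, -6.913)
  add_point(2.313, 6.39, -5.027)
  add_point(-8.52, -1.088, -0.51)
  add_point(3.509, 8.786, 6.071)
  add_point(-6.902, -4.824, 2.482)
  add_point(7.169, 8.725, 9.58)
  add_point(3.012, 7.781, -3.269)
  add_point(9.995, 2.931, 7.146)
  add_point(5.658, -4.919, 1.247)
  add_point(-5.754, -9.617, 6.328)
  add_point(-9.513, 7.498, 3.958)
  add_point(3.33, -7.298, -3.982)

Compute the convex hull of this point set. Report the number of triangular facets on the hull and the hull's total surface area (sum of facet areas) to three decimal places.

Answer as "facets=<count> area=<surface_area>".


Hull vertices (13/17): indices [0, 1, 2, 3, 5, 6, 7, 8, 10, 11, 12, 14, 15].

Facet areas (half cross-product norm):
  f1: (p11, p1, p12) → 116.8698
  f2: (p10, p14, p15) → 153.5720
  f3: (p10, p11, p12) → 44.9360
  f4: (p7, p14, p15) → 49.9349
  f5: (p7, p1, p14) → 95.5666
  f6: (p0, p14, p12) → 85.1328
  f7: (p0, p1, p12) → 62.1301
  f8: (p0, p1, p14) → 104.9665
  f9: (p3, p14, p12) → 38.7077
  f10: (p3, p10, p12) → 8.5262
  f11: (p3, p10, p14) → 21.1830
  f12: (p8, p10, p15) → 19.3194
  f13: (p8, p10, p11) → 16.4538
  f14: (p5, p7, p1) → 86.2219
  f15: (p6, p11, p1) → 12.8991
  f16: (p6, p5, p1) → 40.1175
  f17: (p2, p7, p15) → 49.8920
  f18: (p2, p5, p7) → 18.7189
  f19: (p2, p8, p15) → 67.6757
  f20: (p2, p8, p11) → 31.0558
  f21: (p2, p6, p11) → 7.2971
  f22: (p2, p6, p5) → 8.6677
Σ area = 1139.844

Check V−E+F: 13 − 33 + 22 = 2.

facets=22 area=1139.844


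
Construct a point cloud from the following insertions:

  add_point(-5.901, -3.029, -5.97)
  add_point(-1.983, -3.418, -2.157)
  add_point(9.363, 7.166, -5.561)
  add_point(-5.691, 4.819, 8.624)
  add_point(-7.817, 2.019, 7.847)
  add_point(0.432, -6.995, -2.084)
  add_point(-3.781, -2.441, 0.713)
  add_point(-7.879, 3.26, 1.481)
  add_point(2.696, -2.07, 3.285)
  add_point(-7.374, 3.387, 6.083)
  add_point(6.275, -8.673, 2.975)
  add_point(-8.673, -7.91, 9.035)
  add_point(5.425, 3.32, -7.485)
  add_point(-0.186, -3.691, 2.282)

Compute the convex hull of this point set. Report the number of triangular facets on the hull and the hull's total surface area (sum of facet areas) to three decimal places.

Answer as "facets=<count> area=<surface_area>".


Hull vertices (10/14): indices [0, 2, 3, 4, 5, 7, 9, 10, 11, 12].

Per-facet area ½‖(b−a)×(c−a)‖:
  f1: (p12, p10, p2) → 45.0612
  f2: (p7, p12, p2) → 43.3026
  f3: (p3, p10, p11) → 103.9421
  f4: (p3, p10, p2) → 160.0798
  f5: (p3, p7, p2) → 72.5408
  f6: (p5, p10, p11) → 56.8989
  f7: (p5, p12, p10) → 49.4982
  f8: (p4, p7, p11) → 31.0015
  f9: (p4, p3, p11) → 10.9800
  f10: (p0, p7, p12) → 64.9526
  f11: (p0, p5, p12) → 51.1584
  f12: (p0, p7, p11) → 66.9081
  f13: (p0, p5, p11) → 60.4009
  f14: (p9, p3, p7) → 4.5082
  f15: (p9, p4, p7) → 3.5878
  f16: (p9, p4, p3) → 3.7273
Σ area = 828.548

Euler characteristic 10−24+16 = 2 ✓

facets=16 area=828.548


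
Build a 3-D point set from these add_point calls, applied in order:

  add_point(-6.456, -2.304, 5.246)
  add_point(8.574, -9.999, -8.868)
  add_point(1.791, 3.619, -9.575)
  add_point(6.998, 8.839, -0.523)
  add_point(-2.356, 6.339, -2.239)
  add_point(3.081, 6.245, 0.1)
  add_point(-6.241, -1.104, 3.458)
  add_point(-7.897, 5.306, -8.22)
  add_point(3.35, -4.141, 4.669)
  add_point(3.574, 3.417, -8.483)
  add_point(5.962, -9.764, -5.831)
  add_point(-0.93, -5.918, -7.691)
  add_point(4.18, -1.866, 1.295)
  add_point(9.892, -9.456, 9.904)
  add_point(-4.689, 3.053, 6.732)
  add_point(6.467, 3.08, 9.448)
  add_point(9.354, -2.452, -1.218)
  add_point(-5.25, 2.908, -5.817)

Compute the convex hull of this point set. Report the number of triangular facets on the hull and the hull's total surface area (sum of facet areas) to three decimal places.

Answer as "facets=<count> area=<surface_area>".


facets=22 area=1156.044

Hull vertices (13/18): indices [0, 1, 2, 3, 4, 7, 9, 10, 11, 13, 14, 15, 16].

Per-facet area ½‖(b−a)×(c−a)‖:
  f1: (p2, p3, p7) → 56.0537
  f2: (p2, p1, p7) → 61.5643
  f3: (p16, p3, p13) → 66.7670
  f4: (p16, p1, p13) → 68.9615
  f5: (p16, p1, p3) → 43.6859
  f6: (p4, p3, p7) → 24.2268
  f7: (p4, p14, p7) → 35.8428
  f8: (p4, p14, p3) → 47.7953
  f9: (p15, p3, p13) → 64.9102
  f10: (p15, p14, p13) → 72.0455
  f11: (p15, p14, p3) → 65.3367
  f12: (p0, p14, p7) → 44.3849
  f13: (p0, p14, p13) → 53.7745
  f14: (p9, p1, p3) → 67.0623
  f15: (p9, p2, p3) → 8.2655
  f16: (p9, p2, p1) → 13.9606
  f17: (p11, p1, p7) → 40.4128
  f18: (p11, p0, p7) → 88.9665
  f19: (p10, p1, p13) → 26.5676
  f20: (p10, p11, p1) → 14.8570
  f21: (p10, p0, p13) → 133.3936
  f22: (p10, p11, p0) → 57.2089
Σ area = 1156.044

Euler characteristic 13−33+22 = 2 ✓


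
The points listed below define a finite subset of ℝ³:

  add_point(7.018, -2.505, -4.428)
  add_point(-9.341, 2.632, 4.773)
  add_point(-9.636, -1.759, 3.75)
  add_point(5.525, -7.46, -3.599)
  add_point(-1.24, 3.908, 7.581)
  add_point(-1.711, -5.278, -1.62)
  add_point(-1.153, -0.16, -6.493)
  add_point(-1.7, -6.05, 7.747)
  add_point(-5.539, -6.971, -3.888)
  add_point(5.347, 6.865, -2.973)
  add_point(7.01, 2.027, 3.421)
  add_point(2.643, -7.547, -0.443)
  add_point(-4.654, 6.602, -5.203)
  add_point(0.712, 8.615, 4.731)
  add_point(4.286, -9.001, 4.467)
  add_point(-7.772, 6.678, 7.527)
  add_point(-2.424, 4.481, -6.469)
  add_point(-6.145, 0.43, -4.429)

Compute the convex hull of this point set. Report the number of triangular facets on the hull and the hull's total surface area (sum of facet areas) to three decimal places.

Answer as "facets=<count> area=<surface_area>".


facets=28 area=885.948

16 of the 18 inputs are extreme points: [0, 1, 2, 3, 4, 6, 7, 8, 9, 10, 12, 13, 14, 15, 16, 17].

Area of each hull facet:
  f1: (p3, p14, p0) → 20.2049
  f2: (p10, p14, p0) → 47.2941
  f3: (p10, p7, p14) → 41.9288
  f4: (p15, p12, p13) → 51.2845
  f5: (p15, p7, p2) → 46.4179
  f6: (p9, p12, p13) → 44.6931
  f7: (p9, p10, p0) → 34.3161
  f8: (p9, p10, p13) → 33.6568
  f9: (p6, p3, p0) → 22.9174
  f10: (p4, p10, p13) → 25.8150
  f11: (p4, p10, p7) → 46.4608
  f12: (p4, p15, p13) → 20.7119
  f13: (p4, p15, p7) → 33.1646
  f14: (p1, p15, p2) → 4.9075
  f15: (p1, p15, p12) → 30.0382
  f16: (p16, p9, p12) → 14.1905
  f17: (p16, p9, p0) → 41.9816
  f18: (p16, p6, p0) → 18.1781
  f19: (p8, p6, p3) → 41.5703
  f20: (p8, p3, p14) → 45.6951
  f21: (p8, p7, p2) → 48.3914
  f22: (p8, p7, p14) → 44.7981
  f23: (p8, p16, p6) → 15.8282
  f24: (p17, p16, p12) → 9.6943
  f25: (p17, p8, p16) → 16.4071
  f26: (p17, p8, p2) → 32.8137
  f27: (p17, p1, p2) → 20.6584
  f28: (p17, p1, p12) → 31.9298
Σ area = 885.948

Check V−E+F: 16 − 42 + 28 = 2.


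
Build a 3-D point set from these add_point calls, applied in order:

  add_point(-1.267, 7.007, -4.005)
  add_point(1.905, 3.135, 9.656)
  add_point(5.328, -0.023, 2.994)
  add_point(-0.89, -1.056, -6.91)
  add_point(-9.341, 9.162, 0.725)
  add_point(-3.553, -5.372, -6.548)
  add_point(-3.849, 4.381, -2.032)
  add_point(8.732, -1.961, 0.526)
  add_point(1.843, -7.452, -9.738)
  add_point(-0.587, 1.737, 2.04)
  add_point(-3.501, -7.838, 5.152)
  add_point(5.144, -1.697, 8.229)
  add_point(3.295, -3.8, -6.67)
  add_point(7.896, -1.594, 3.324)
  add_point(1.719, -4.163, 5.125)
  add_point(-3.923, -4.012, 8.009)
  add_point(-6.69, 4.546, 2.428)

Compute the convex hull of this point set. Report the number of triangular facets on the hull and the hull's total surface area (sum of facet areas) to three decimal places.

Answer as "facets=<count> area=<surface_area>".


facets=20 area=794.850

Points on the hull: [0, 1, 3, 4, 5, 7, 8, 10, 11, 12, 13, 15] (12 of 17).

Area of each hull facet:
  f1: (p8, p10, p7) → 90.6147
  f2: (p0, p1, p4) → 68.1503
  f3: (p0, p1, p7) → 80.7193
  f4: (p5, p10, p4) → 100.1969
  f5: (p5, p8, p10) → 36.1178
  f6: (p15, p10, p4) → 34.8765
  f7: (p15, p1, p4) → 70.5416
  f8: (p11, p15, p10) → 22.2561
  f9: (p11, p15, p1) → 26.5711
  f10: (p12, p8, p7) → 13.7850
  f11: (p12, p0, p7) → 54.9026
  f12: (p12, p0, p8) → 21.8775
  f13: (p3, p0, p8) → 10.6090
  f14: (p3, p5, p8) → 16.4675
  f15: (p3, p0, p4) → 37.4794
  f16: (p3, p5, p4) → 37.7408
  f17: (p13, p1, p7) → 7.9625
  f18: (p13, p11, p1) → 14.9798
  f19: (p13, p10, p7) → 18.2982
  f20: (p13, p11, p10) → 30.7032
Σ area = 794.850

Euler characteristic 12−30+20 = 2 ✓


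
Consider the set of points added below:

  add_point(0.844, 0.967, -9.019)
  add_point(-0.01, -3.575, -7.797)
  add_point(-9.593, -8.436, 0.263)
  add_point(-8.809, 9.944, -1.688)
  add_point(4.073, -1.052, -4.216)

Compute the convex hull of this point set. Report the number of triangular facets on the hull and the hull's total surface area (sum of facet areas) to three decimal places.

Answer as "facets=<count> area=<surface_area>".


Extreme-point indices: [0, 1, 2, 3, 4] — 5 of 5 on the boundary.

Facet areas (half cross-product norm):
  f1: (p3, p4, p2) → 127.8339
  f2: (p0, p3, p2) → 119.7698
  f3: (p0, p3, p4) → 45.6881
  f4: (p1, p4, p2) → 38.6088
  f5: (p1, p0, p2) → 25.0710
  f6: (p1, p0, p4) → 13.3018
Σ area = 370.273

Euler characteristic 5−9+6 = 2 ✓

facets=6 area=370.273
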